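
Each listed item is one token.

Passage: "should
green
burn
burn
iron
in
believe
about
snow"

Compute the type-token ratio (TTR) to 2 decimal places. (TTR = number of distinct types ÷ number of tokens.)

0.89

N = 9 tokens, V = 8 types.
TTR = V / N = 8 / 9 = 0.89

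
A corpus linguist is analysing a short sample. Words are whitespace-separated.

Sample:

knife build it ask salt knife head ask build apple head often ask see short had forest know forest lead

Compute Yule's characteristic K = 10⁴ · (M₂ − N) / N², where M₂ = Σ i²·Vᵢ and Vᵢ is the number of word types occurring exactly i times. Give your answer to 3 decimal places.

350.000

Frequencies: ask:3, knife:2, build:2, head:2, forest:2, it:1, salt:1, apple:1, often:1, see:1, short:1, had:1, know:1, lead:1
N = 20. Frequency spectrum: V_1=9, V_2=4, V_3=1
M₂ = 1²·9 + 2²·4 + 3²·1 = 34
K = 10000 × (34 − 20) / 20² = 350.000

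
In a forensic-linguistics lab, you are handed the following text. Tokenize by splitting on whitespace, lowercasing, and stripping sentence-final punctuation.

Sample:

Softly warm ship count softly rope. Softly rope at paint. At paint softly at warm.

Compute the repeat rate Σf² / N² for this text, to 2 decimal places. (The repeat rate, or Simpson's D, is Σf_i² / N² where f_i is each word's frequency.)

0.17

Frequencies: softly:4, at:3, warm:2, rope:2, paint:2, ship:1, count:1
Σf² = 39; N² = 225
Repeat rate = 39 / 225 = 0.17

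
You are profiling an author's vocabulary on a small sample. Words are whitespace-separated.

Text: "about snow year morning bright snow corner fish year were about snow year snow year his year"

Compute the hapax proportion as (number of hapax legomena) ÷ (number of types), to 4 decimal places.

Frequencies: year:5, snow:4, about:2, morning:1, bright:1, corner:1, fish:1, were:1, his:1
Hapax count = 6; type count = 9.
Ratio = 6 / 9 = 0.6667

0.6667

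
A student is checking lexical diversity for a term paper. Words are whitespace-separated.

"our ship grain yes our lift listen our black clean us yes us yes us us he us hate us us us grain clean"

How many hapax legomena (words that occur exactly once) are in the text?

6

Frequencies: us:8, our:3, yes:3, grain:2, clean:2, ship:1, lift:1, listen:1, black:1, he:1, hate:1
Hapax (freq=1): black, hate, he, lift, listen, ship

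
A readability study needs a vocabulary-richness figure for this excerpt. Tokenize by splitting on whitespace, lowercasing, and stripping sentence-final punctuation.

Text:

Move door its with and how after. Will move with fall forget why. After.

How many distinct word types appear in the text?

Distinct types: {after, and, door, fall, forget, how, its, move, why, will, with}
V = 11

11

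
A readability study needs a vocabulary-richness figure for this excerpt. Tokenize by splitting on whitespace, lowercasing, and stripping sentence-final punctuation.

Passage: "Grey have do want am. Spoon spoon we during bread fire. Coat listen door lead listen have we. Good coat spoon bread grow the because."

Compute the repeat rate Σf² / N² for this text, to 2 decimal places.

0.07

Frequencies: spoon:3, have:2, we:2, bread:2, coat:2, listen:2, grey:1, do:1, want:1, am:1, during:1, fire:1, door:1, lead:1, good:1, grow:1, the:1, because:1
Σf² = 41; N² = 625
Repeat rate = 41 / 625 = 0.07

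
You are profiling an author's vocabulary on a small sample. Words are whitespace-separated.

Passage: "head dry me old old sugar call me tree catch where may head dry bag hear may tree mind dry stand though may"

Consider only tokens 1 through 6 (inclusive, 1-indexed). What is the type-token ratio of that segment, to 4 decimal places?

0.8333

Segment tokens 1–6: head, dry, me, old, old, sugar
Segment N = 6, segment V = 5.
TTR = 5 / 6 = 0.8333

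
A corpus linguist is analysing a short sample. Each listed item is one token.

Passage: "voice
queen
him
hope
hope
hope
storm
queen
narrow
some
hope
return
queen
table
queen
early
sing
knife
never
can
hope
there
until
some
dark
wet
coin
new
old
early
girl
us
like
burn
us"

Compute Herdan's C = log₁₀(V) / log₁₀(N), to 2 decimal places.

N = 35, V = 25.
log₁₀(V) = 1.397940, log₁₀(N) = 1.544068
C = 1.397940 / 1.544068 = 0.91

0.91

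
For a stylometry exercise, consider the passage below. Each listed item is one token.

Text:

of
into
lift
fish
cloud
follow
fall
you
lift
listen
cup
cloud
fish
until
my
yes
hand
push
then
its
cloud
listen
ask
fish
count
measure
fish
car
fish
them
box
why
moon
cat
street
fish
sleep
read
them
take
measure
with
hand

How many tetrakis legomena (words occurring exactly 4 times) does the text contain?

Frequencies: fish:6, cloud:3, lift:2, listen:2, hand:2, measure:2, them:2, of:1, into:1, follow:1, fall:1, you:1, cup:1, until:1, my:1, yes:1, push:1, then:1, its:1, ask:1, … (11 more, each freq 1)
Words with frequency 4: (none)

0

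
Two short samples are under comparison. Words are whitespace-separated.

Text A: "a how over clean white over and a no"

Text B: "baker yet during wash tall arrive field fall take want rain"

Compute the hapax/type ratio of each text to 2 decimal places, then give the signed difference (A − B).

A: hapax=5, V=7, ratio=0.71
B: hapax=11, V=11, ratio=1.00
Difference = 0.71 − 1.00 = -0.29

-0.29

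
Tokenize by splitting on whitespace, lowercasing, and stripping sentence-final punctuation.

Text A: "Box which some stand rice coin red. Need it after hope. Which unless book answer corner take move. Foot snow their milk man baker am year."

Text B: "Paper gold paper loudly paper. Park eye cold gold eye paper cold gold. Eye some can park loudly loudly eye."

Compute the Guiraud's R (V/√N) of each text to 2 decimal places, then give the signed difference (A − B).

A: V=25, N=26, R=4.90
B: V=8, N=20, R=1.79
Difference = 4.90 − 1.79 = 3.11

3.11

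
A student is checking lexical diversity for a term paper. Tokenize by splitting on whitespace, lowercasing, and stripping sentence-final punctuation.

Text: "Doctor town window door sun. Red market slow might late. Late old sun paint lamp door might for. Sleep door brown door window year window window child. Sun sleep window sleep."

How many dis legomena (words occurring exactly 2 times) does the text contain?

Frequencies: window:5, door:4, sun:3, sleep:3, might:2, late:2, doctor:1, town:1, red:1, market:1, slow:1, old:1, paint:1, lamp:1, for:1, brown:1, year:1, child:1
Words with frequency 2: late, might

2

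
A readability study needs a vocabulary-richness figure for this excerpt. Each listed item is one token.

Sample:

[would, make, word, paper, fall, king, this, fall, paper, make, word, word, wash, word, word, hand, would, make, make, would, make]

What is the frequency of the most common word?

5

Frequencies: make:5, word:5, would:3, paper:2, fall:2, king:1, this:1, wash:1, hand:1
Most common: 'make' with frequency 5.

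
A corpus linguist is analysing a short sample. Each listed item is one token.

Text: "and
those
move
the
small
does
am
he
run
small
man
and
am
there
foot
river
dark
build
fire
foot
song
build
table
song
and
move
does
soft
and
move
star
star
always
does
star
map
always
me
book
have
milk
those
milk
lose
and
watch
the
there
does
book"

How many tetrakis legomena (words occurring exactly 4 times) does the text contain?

1

Frequencies: and:5, does:4, move:3, star:3, those:2, the:2, small:2, am:2, there:2, foot:2, build:2, song:2, always:2, book:2, milk:2, he:1, run:1, man:1, river:1, dark:1, … (8 more, each freq 1)
Words with frequency 4: does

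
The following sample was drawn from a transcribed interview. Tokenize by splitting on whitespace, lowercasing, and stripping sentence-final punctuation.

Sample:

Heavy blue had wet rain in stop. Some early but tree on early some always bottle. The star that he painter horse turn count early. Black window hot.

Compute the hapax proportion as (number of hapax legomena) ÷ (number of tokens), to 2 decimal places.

0.82

Frequencies: early:3, some:2, heavy:1, blue:1, had:1, wet:1, rain:1, in:1, stop:1, but:1, tree:1, on:1, always:1, bottle:1, the:1, star:1, that:1, he:1, painter:1, horse:1, … (5 more, each freq 1)
Hapax count = 23; token count = 28.
Ratio = 23 / 28 = 0.82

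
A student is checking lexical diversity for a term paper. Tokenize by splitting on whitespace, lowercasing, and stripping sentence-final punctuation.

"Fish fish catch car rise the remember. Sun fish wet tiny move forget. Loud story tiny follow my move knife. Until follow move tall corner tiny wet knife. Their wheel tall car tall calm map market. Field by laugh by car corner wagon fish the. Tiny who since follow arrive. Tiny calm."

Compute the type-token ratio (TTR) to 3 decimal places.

0.596

N = 52 tokens, V = 31 types.
TTR = V / N = 31 / 52 = 0.596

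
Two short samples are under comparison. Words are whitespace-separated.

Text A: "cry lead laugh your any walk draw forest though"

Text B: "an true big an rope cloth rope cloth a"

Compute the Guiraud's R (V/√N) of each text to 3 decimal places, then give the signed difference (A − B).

A: V=9, N=9, R=3.000
B: V=6, N=9, R=2.000
Difference = 3.000 − 2.000 = 1.000

1.000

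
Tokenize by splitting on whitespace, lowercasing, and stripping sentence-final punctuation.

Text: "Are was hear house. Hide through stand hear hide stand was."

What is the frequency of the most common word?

2

Frequencies: was:2, hear:2, hide:2, stand:2, are:1, house:1, through:1
Most common: 'was' with frequency 2.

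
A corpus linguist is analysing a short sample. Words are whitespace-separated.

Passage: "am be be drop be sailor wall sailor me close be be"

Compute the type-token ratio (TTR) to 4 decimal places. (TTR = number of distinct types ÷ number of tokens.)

0.5833

N = 12 tokens, V = 7 types.
TTR = V / N = 7 / 12 = 0.5833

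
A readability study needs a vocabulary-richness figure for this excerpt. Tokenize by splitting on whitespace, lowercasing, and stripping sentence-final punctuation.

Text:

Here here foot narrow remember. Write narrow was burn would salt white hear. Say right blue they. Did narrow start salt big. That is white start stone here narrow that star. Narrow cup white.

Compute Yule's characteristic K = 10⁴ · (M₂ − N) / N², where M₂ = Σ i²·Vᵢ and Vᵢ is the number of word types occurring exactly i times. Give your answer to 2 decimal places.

Frequencies: narrow:5, here:3, white:3, salt:2, start:2, that:2, foot:1, remember:1, write:1, was:1, burn:1, would:1, hear:1, say:1, right:1, blue:1, they:1, did:1, big:1, is:1, … (3 more, each freq 1)
N = 34. Frequency spectrum: V_1=17, V_2=3, V_3=2, V_5=1
M₂ = 1²·17 + 2²·3 + 3²·2 + 5²·1 = 72
K = 10000 × (72 − 34) / 34² = 328.72

328.72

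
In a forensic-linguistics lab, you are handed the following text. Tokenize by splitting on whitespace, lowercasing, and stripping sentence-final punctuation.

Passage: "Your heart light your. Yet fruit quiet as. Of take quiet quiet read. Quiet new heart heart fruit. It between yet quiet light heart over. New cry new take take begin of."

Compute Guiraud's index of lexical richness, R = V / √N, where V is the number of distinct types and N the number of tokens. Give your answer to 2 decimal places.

N = 32, V = 16.
√N = 5.656854
R = 16 / 5.656854 = 2.83

2.83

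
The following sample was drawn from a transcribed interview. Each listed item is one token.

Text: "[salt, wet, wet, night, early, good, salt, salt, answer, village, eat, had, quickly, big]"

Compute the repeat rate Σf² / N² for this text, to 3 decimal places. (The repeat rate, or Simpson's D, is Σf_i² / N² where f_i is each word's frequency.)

0.112

Frequencies: salt:3, wet:2, night:1, early:1, good:1, answer:1, village:1, eat:1, had:1, quickly:1, big:1
Σf² = 22; N² = 196
Repeat rate = 22 / 196 = 0.112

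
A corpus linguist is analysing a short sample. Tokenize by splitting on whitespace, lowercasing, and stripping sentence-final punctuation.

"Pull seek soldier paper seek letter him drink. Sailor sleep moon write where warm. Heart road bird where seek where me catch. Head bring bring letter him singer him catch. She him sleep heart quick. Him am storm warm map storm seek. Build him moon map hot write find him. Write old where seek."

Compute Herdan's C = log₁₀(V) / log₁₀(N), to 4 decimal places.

N = 54, V = 30.
log₁₀(V) = 1.477121, log₁₀(N) = 1.732394
C = 1.477121 / 1.732394 = 0.8526

0.8526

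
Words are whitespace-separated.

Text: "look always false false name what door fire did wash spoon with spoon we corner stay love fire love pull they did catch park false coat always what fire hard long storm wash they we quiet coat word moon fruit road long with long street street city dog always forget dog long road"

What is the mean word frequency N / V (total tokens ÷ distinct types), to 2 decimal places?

1.66

N = 53 tokens, V = 32 types.
Mean frequency = N / V = 53 / 32 = 1.66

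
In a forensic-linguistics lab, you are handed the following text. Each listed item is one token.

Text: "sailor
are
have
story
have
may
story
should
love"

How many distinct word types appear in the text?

7

Distinct types: {are, have, love, may, sailor, should, story}
V = 7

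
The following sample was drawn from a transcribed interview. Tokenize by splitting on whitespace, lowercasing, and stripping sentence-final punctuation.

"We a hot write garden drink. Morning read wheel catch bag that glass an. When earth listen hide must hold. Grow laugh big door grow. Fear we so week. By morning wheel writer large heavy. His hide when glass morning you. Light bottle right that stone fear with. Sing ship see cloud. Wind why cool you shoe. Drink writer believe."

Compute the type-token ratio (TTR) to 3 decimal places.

0.783

N = 60 tokens, V = 47 types.
TTR = V / N = 47 / 60 = 0.783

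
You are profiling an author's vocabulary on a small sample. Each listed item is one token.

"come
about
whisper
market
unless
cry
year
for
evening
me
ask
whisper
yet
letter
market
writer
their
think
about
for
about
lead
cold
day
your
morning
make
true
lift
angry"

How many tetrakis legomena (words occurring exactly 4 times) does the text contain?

0

Frequencies: about:3, whisper:2, market:2, for:2, come:1, unless:1, cry:1, year:1, evening:1, me:1, ask:1, yet:1, letter:1, writer:1, their:1, think:1, lead:1, cold:1, day:1, your:1, … (5 more, each freq 1)
Words with frequency 4: (none)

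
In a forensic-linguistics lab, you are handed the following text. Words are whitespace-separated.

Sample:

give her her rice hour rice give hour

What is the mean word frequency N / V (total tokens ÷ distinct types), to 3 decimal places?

2.000

N = 8 tokens, V = 4 types.
Mean frequency = N / V = 8 / 4 = 2.000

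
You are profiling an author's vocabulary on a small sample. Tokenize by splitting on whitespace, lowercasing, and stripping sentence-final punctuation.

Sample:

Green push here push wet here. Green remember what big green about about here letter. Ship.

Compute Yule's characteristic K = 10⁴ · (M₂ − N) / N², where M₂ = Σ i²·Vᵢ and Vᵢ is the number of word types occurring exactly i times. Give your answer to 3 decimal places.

625.000

Frequencies: green:3, here:3, push:2, about:2, wet:1, remember:1, what:1, big:1, letter:1, ship:1
N = 16. Frequency spectrum: V_1=6, V_2=2, V_3=2
M₂ = 1²·6 + 2²·2 + 3²·2 = 32
K = 10000 × (32 − 16) / 16² = 625.000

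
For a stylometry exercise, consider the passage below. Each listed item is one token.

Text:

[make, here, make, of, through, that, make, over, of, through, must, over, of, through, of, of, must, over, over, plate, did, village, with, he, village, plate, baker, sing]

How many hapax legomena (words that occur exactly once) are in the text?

7

Frequencies: of:5, over:4, make:3, through:3, must:2, plate:2, village:2, here:1, that:1, did:1, with:1, he:1, baker:1, sing:1
Hapax (freq=1): baker, did, he, here, sing, that, with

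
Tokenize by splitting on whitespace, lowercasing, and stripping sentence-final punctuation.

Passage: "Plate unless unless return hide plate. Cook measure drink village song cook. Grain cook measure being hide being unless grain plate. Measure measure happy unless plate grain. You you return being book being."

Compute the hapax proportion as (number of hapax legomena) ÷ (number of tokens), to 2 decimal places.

Frequencies: plate:4, unless:4, measure:4, being:4, cook:3, grain:3, return:2, hide:2, you:2, drink:1, village:1, song:1, happy:1, book:1
Hapax count = 5; token count = 33.
Ratio = 5 / 33 = 0.15

0.15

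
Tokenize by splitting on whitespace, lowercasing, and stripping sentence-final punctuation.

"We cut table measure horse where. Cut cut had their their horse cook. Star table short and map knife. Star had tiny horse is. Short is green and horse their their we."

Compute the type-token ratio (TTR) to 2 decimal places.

0.53

N = 32 tokens, V = 17 types.
TTR = V / N = 17 / 32 = 0.53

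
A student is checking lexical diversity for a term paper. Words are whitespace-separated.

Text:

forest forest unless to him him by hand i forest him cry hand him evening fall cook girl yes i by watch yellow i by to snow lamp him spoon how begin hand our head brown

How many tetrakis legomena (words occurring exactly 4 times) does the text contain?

Frequencies: him:5, forest:3, by:3, hand:3, i:3, to:2, unless:1, cry:1, evening:1, fall:1, cook:1, girl:1, yes:1, watch:1, yellow:1, snow:1, lamp:1, spoon:1, how:1, begin:1, … (3 more, each freq 1)
Words with frequency 4: (none)

0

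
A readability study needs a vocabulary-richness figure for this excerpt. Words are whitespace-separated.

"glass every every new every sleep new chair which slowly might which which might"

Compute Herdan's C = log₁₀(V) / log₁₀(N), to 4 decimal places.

0.7879

N = 14, V = 8.
log₁₀(V) = 0.903090, log₁₀(N) = 1.146128
C = 0.903090 / 1.146128 = 0.7879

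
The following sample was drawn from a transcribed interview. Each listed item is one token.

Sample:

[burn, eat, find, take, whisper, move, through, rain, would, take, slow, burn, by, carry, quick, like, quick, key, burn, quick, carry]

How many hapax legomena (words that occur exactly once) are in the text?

11

Frequencies: burn:3, quick:3, take:2, carry:2, eat:1, find:1, whisper:1, move:1, through:1, rain:1, would:1, slow:1, by:1, like:1, key:1
Hapax (freq=1): by, eat, find, key, like, move, rain, slow, through, whisper, would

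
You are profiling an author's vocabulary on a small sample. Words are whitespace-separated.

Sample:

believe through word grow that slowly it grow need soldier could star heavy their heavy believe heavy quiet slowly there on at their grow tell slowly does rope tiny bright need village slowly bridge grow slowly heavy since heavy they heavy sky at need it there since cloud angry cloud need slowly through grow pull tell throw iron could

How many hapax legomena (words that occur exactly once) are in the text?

18

Frequencies: slowly:6, heavy:6, grow:5, need:4, believe:2, through:2, it:2, could:2, their:2, there:2, at:2, tell:2, since:2, cloud:2, word:1, that:1, soldier:1, star:1, quiet:1, on:1, … (12 more, each freq 1)
Hapax (freq=1): angry, bridge, bright, does, iron, on, pull, quiet, rope, sky, soldier, star, that, they, throw, tiny, village, word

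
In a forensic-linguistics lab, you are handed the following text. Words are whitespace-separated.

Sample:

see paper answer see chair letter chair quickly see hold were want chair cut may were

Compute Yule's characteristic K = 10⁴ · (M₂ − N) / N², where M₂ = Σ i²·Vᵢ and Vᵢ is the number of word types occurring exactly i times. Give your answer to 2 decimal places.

546.88

Frequencies: see:3, chair:3, were:2, paper:1, answer:1, letter:1, quickly:1, hold:1, want:1, cut:1, may:1
N = 16. Frequency spectrum: V_1=8, V_2=1, V_3=2
M₂ = 1²·8 + 2²·1 + 3²·2 = 30
K = 10000 × (30 − 16) / 16² = 546.88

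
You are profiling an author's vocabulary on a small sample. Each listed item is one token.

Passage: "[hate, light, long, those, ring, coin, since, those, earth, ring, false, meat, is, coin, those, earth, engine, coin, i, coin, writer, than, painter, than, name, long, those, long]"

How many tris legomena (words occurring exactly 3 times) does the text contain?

Frequencies: those:4, coin:4, long:3, ring:2, earth:2, than:2, hate:1, light:1, since:1, false:1, meat:1, is:1, engine:1, i:1, writer:1, painter:1, name:1
Words with frequency 3: long

1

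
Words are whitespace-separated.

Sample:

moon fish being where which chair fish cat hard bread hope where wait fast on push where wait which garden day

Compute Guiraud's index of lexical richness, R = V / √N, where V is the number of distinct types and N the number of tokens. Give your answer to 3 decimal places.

N = 21, V = 16.
√N = 4.582576
R = 16 / 4.582576 = 3.491

3.491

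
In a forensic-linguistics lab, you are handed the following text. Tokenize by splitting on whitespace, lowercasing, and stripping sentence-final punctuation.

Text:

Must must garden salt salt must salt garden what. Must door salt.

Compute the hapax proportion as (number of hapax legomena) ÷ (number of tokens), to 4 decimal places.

Frequencies: must:4, salt:4, garden:2, what:1, door:1
Hapax count = 2; token count = 12.
Ratio = 2 / 12 = 0.1667

0.1667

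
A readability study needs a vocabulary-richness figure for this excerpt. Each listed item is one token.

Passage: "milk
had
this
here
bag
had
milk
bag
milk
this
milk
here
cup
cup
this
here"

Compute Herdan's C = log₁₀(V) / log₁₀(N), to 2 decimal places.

0.65

N = 16, V = 6.
log₁₀(V) = 0.778151, log₁₀(N) = 1.204120
C = 0.778151 / 1.204120 = 0.65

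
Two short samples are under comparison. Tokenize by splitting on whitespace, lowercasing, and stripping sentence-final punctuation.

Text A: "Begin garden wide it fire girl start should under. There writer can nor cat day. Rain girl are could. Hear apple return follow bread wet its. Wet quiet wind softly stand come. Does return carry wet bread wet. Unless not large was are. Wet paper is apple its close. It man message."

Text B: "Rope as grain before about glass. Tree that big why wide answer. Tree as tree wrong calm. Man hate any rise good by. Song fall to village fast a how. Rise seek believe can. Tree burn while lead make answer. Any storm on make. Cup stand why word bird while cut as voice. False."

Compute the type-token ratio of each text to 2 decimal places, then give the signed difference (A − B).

TTR(A) = 41/52 = 0.79
TTR(B) = 43/54 = 0.80
Difference = 0.79 − 0.80 = -0.01

-0.01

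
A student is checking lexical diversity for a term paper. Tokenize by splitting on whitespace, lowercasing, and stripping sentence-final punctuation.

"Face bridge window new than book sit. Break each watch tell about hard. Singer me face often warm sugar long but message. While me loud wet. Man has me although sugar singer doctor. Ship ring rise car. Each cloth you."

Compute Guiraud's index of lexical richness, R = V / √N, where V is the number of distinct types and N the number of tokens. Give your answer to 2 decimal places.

N = 40, V = 34.
√N = 6.324555
R = 34 / 6.324555 = 5.38

5.38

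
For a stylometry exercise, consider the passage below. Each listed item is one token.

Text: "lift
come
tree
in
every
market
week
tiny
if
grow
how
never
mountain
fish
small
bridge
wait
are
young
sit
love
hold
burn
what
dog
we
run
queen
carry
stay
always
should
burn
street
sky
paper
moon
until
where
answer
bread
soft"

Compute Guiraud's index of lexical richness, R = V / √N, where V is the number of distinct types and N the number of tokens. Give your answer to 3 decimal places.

6.326

N = 42, V = 41.
√N = 6.480741
R = 41 / 6.480741 = 6.326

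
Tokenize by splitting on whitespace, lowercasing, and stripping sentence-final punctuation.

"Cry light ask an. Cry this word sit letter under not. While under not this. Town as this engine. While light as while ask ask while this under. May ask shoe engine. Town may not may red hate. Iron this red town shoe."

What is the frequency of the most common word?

5

Frequencies: this:5, ask:4, while:4, under:3, not:3, town:3, may:3, cry:2, light:2, as:2, engine:2, shoe:2, red:2, an:1, word:1, sit:1, letter:1, hate:1, iron:1
Most common: 'this' with frequency 5.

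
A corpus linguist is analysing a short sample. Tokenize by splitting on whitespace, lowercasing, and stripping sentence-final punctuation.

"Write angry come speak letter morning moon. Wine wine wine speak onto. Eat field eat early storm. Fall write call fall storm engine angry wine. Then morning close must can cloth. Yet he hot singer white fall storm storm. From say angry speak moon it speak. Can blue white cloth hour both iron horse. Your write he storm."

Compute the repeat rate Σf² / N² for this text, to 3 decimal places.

0.040

Frequencies: storm:5, speak:4, wine:4, write:3, angry:3, fall:3, morning:2, moon:2, eat:2, can:2, cloth:2, he:2, white:2, come:1, letter:1, onto:1, field:1, early:1, call:1, engine:1, … (15 more, each freq 1)
Σf² = 134; N² = 3364
Repeat rate = 134 / 3364 = 0.040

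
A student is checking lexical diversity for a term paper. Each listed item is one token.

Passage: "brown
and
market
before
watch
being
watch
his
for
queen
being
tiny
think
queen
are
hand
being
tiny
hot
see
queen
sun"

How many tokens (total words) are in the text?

22

Tokens: brown, and, market, before, watch, being, watch, his, for, queen, being, tiny, think, queen, are, hand, being, tiny, hot, see, queen, sun
N = 22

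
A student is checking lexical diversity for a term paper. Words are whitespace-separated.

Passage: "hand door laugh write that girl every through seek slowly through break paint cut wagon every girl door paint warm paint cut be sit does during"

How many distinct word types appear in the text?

19

Distinct types: {be, break, cut, does, door, during, every, girl, hand, laugh, paint, seek, sit, slowly, that, through, wagon, warm, write}
V = 19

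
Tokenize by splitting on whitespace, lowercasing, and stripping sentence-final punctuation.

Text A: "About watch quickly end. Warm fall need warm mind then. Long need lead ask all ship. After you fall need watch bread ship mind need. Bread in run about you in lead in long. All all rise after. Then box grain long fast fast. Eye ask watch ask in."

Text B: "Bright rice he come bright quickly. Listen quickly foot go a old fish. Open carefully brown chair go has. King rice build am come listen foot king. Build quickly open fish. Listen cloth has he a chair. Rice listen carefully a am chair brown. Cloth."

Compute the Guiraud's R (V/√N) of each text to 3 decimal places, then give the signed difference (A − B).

A: V=24, N=49, R=3.429
B: V=20, N=45, R=2.981
Difference = 3.429 − 2.981 = 0.448

0.448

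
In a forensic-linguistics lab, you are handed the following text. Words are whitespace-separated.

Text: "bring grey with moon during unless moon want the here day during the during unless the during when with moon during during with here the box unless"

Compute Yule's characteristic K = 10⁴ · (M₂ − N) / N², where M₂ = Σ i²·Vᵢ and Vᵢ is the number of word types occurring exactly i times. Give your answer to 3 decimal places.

Frequencies: during:6, the:4, with:3, moon:3, unless:3, here:2, bring:1, grey:1, want:1, day:1, when:1, box:1
N = 27. Frequency spectrum: V_1=6, V_2=1, V_3=3, V_4=1, V_6=1
M₂ = 1²·6 + 2²·1 + 3²·3 + 4²·1 + 6²·1 = 89
K = 10000 × (89 − 27) / 27² = 850.480

850.480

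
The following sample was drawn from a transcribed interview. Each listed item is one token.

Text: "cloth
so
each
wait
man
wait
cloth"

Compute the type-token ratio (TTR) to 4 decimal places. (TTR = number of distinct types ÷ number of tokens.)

N = 7 tokens, V = 5 types.
TTR = V / N = 5 / 7 = 0.7143

0.7143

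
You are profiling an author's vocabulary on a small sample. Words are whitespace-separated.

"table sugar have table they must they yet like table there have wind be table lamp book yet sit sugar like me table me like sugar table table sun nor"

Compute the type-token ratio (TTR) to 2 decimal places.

0.53

N = 30 tokens, V = 16 types.
TTR = V / N = 16 / 30 = 0.53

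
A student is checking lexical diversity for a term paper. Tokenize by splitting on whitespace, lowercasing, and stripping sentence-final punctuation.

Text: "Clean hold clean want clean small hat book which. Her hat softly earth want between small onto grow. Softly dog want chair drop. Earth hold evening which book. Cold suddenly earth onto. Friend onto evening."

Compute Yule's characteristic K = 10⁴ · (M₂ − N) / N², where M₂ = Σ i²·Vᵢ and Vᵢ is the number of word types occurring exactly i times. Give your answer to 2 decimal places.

310.20

Frequencies: clean:3, want:3, earth:3, onto:3, hold:2, small:2, hat:2, book:2, which:2, softly:2, evening:2, her:1, between:1, grow:1, dog:1, chair:1, drop:1, cold:1, suddenly:1, friend:1
N = 35. Frequency spectrum: V_1=9, V_2=7, V_3=4
M₂ = 1²·9 + 2²·7 + 3²·4 = 73
K = 10000 × (73 − 35) / 35² = 310.20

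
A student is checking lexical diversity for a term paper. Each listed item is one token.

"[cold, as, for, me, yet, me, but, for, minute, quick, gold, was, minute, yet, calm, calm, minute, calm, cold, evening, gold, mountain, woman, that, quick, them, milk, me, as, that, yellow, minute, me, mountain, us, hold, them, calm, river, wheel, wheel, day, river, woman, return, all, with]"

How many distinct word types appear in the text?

Distinct types: {all, as, but, calm, cold, day, evening, for, gold, hold, me, milk, minute, mountain, quick, return, river, that, them, us, was, wheel, with, woman, yellow, yet}
V = 26

26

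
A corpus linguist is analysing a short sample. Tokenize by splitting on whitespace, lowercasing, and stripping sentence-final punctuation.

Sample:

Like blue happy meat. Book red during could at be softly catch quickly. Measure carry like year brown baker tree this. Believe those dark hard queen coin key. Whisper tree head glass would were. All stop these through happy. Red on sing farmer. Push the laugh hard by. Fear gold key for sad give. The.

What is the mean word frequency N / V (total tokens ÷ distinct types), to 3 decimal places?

1.146

N = 55 tokens, V = 48 types.
Mean frequency = N / V = 55 / 48 = 1.146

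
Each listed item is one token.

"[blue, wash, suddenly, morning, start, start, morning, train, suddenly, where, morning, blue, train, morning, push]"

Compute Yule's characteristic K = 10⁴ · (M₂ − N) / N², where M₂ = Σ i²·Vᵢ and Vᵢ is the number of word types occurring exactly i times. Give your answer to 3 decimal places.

888.889

Frequencies: morning:4, blue:2, suddenly:2, start:2, train:2, wash:1, where:1, push:1
N = 15. Frequency spectrum: V_1=3, V_2=4, V_4=1
M₂ = 1²·3 + 2²·4 + 4²·1 = 35
K = 10000 × (35 − 15) / 15² = 888.889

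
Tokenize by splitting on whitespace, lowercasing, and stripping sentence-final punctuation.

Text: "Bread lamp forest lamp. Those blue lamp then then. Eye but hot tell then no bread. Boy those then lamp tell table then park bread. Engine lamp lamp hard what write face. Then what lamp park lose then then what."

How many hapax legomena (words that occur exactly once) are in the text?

13

Frequencies: then:8, lamp:7, bread:3, what:3, those:2, tell:2, park:2, forest:1, blue:1, eye:1, but:1, hot:1, no:1, boy:1, table:1, engine:1, hard:1, write:1, face:1, lose:1
Hapax (freq=1): blue, boy, but, engine, eye, face, forest, hard, hot, lose, no, table, write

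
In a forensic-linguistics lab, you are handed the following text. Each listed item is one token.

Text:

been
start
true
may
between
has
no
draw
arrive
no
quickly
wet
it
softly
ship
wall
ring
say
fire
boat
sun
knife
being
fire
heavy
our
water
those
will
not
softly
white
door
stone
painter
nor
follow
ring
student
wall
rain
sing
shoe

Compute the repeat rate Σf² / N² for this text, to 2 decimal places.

0.03

Frequencies: no:2, softly:2, wall:2, ring:2, fire:2, been:1, start:1, true:1, may:1, between:1, has:1, draw:1, arrive:1, quickly:1, wet:1, it:1, ship:1, say:1, boat:1, sun:1, … (18 more, each freq 1)
Σf² = 53; N² = 1849
Repeat rate = 53 / 1849 = 0.03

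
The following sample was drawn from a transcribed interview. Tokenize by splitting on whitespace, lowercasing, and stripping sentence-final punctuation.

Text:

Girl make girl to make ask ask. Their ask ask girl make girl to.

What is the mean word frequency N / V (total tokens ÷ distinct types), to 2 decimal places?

2.80

N = 14 tokens, V = 5 types.
Mean frequency = N / V = 14 / 5 = 2.80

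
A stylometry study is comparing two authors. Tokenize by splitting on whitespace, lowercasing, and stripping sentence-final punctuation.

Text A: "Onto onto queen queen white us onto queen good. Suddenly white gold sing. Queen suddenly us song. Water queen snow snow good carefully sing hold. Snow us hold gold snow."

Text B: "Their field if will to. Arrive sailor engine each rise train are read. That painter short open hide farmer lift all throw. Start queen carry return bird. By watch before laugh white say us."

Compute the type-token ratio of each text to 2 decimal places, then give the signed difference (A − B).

-0.57

TTR(A) = 13/30 = 0.43
TTR(B) = 34/34 = 1.00
Difference = 0.43 − 1.00 = -0.57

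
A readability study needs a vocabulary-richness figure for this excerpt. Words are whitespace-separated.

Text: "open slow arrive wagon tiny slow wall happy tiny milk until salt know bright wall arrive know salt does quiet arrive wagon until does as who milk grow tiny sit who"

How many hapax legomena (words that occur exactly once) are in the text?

7

Frequencies: arrive:3, tiny:3, slow:2, wagon:2, wall:2, milk:2, until:2, salt:2, know:2, does:2, who:2, open:1, happy:1, bright:1, quiet:1, as:1, grow:1, sit:1
Hapax (freq=1): as, bright, grow, happy, open, quiet, sit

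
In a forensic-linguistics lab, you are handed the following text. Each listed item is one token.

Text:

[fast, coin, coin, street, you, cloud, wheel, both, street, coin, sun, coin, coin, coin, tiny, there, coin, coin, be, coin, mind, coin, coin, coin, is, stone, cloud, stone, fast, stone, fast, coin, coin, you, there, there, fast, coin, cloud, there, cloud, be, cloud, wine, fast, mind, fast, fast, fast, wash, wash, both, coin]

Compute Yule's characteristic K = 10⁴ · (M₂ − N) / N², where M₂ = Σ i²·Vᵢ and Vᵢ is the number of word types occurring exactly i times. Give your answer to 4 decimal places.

1231.7551

Frequencies: coin:16, fast:8, cloud:5, there:4, stone:3, street:2, you:2, both:2, be:2, mind:2, wash:2, wheel:1, sun:1, tiny:1, is:1, wine:1
N = 53. Frequency spectrum: V_1=5, V_2=6, V_3=1, V_4=1, V_5=1, V_8=1, V_16=1
M₂ = 1²·5 + 2²·6 + 3²·1 + 4²·1 + 5²·1 + 8²·1 + 16²·1 = 399
K = 10000 × (399 − 53) / 53² = 1231.7551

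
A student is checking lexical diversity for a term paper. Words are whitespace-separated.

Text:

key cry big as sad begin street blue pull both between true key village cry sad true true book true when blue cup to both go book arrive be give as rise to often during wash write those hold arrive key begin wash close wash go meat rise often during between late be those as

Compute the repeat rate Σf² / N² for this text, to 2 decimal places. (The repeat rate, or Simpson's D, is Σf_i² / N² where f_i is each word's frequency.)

Frequencies: true:4, key:3, as:3, wash:3, cry:2, sad:2, begin:2, blue:2, both:2, between:2, book:2, to:2, go:2, arrive:2, be:2, rise:2, often:2, during:2, those:2, big:1, … (11 more, each freq 1)
Σf² = 115; N² = 3025
Repeat rate = 115 / 3025 = 0.04

0.04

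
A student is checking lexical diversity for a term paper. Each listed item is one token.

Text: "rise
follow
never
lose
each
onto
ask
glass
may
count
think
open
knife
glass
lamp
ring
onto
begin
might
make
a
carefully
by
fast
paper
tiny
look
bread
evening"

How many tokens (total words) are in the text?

29

Tokens: rise, follow, never, lose, each, onto, ask, glass, may, count, think, open, knife, glass, lamp, ring, onto, begin, might, make, a, carefully, by, fast, paper, tiny, look, bread, evening
N = 29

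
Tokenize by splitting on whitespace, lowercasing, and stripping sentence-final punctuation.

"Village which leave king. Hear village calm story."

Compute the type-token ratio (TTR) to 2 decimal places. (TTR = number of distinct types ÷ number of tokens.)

N = 8 tokens, V = 7 types.
TTR = V / N = 7 / 8 = 0.88

0.88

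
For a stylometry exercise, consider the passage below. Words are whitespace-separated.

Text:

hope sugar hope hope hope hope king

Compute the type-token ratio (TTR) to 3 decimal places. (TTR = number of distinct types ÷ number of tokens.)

N = 7 tokens, V = 3 types.
TTR = V / N = 3 / 7 = 0.429

0.429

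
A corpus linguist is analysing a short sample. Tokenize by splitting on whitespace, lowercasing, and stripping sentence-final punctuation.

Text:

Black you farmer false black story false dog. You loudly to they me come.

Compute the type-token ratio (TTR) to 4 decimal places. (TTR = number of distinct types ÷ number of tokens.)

N = 14 tokens, V = 11 types.
TTR = V / N = 11 / 14 = 0.7857

0.7857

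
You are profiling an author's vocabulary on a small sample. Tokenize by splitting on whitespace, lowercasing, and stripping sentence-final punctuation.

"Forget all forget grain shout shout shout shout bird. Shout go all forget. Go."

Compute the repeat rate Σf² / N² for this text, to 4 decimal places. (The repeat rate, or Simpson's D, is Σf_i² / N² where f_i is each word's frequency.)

Frequencies: shout:5, forget:3, all:2, go:2, grain:1, bird:1
Σf² = 44; N² = 196
Repeat rate = 44 / 196 = 0.2245

0.2245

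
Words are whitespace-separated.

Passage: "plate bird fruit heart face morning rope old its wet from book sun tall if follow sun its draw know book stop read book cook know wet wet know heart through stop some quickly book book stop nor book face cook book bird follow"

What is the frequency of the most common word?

Frequencies: book:7, wet:3, know:3, stop:3, bird:2, heart:2, face:2, its:2, sun:2, follow:2, cook:2, plate:1, fruit:1, morning:1, rope:1, old:1, from:1, tall:1, if:1, draw:1, … (5 more, each freq 1)
Most common: 'book' with frequency 7.

7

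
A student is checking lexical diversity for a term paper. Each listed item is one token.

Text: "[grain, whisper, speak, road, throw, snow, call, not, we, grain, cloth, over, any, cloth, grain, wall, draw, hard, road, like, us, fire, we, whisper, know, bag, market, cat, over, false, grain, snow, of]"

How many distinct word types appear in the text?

Distinct types: {any, bag, call, cat, cloth, draw, false, fire, grain, hard, know, like, market, not, of, over, road, snow, speak, throw, us, wall, we, whisper}
V = 24

24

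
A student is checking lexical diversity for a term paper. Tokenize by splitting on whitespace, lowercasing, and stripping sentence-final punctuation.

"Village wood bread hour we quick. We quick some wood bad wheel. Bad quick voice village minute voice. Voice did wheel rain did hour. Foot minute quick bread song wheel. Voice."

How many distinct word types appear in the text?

Distinct types: {bad, bread, did, foot, hour, minute, quick, rain, some, song, village, voice, we, wheel, wood}
V = 15

15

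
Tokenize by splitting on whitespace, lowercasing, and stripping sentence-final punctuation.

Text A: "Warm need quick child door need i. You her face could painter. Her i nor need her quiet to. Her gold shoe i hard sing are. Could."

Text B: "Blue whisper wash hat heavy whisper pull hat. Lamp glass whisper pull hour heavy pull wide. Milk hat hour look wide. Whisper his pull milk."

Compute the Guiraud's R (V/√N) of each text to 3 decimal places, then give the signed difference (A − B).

1.057

A: V=19, N=27, R=3.657
B: V=13, N=25, R=2.600
Difference = 3.657 − 2.600 = 1.057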